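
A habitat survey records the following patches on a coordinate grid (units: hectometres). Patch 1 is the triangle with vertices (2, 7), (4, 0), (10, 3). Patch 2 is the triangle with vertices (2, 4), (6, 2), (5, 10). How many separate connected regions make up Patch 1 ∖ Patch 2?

2

Patch 1 ∖ Patch 2 splits into 2 disjoint pieces (area 0.9818, area 14.1).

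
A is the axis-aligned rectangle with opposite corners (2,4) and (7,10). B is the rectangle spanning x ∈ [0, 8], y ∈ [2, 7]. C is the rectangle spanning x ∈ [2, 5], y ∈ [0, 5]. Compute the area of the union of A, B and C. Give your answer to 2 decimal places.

61.00

By inclusion–exclusion:
Individual areas: |A| = 30, |B| = 40, |C| = 15.
|A∩B|: x∈[2,7], y∈[4,7] → 5·3 = 15.
|A∩C|: x∈[2,5], y∈[4,5] → 3·1 = 3.
|B∩C|: x∈[2,5], y∈[2,5] → 3·3 = 9.
|A∩B∩C| = 3.
|A ∪ B ∪ C| = 85 − 27 + 3 = 61.00.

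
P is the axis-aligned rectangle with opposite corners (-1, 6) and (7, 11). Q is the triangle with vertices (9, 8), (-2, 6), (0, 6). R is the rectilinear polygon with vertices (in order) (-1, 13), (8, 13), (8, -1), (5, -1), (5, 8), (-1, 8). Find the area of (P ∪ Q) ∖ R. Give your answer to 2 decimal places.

|P ∪ Q| = 40.1717.
|(P ∪ Q) ∩ R| = 28.0606.
|(P ∪ Q) ∖ R| = 40.1717 − 28.0606 = 12.11.

12.11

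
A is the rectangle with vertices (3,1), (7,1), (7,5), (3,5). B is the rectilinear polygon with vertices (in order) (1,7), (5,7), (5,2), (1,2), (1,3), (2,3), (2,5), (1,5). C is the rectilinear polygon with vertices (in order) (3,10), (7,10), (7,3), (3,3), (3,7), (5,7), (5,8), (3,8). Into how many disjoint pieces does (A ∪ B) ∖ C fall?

1

(A ∪ B) ∖ C is a single connected region.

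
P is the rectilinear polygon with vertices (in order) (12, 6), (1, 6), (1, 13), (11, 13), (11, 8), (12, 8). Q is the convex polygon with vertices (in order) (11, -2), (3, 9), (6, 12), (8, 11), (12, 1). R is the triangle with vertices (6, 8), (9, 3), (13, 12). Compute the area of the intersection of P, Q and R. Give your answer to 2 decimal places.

8.38

The intersection is the polygon with vertices (10,6), (7.2,6), (6,8), (8.605,9.488).
By the shoelace formula its area is 8.38.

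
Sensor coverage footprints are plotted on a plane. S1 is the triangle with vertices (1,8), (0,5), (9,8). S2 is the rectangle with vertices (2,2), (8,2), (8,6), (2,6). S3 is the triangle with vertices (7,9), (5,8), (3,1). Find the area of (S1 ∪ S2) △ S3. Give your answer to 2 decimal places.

|S1 ∪ S2| = 35.8333.
|(S1 ∪ S2) ∩ S3| = 4.2688.
|(S1 ∪ S2) △ S3| = 35.8333 + 6 − 8.5376 = 33.30.

33.30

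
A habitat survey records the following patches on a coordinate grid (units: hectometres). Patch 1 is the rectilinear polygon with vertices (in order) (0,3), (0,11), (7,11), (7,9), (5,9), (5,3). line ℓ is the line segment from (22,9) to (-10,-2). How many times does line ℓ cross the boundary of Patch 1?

2

The segment meets the boundary at (4.545,3), (5,3.156).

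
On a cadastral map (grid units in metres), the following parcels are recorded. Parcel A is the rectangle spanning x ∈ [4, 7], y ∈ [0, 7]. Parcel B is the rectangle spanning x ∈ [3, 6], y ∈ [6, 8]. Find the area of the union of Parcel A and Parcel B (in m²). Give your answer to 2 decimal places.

By inclusion–exclusion:
Individual areas: |Parcel A| = 21, |Parcel B| = 6.
|Parcel A∩Parcel B|: x∈[4,6], y∈[6,7] → 2·1 = 2.
|Parcel A ∪ Parcel B| = 27 − 2 = 25.00.

25.00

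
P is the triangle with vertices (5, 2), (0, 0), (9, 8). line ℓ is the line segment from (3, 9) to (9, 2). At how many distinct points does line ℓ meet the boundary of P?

The segment meets the boundary at (6.75,4.625), (6.081,5.405).

2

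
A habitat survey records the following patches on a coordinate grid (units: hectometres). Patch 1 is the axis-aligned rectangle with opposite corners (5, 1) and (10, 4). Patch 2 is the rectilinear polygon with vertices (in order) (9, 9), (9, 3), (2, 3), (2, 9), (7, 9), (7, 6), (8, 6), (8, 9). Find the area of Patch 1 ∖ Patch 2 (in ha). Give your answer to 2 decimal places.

11.00

|Patch 1| = 15, |Patch 1∩Patch 2| = 4.
|Patch 1 ∖ Patch 2| = |Patch 1| − |Patch 1∩Patch 2| = 15 − 4 = 11.00.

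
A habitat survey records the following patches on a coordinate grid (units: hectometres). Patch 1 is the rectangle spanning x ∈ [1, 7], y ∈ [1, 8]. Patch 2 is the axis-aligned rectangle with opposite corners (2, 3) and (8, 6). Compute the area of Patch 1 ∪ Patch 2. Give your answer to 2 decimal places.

By inclusion–exclusion:
Individual areas: |Patch 1| = 42, |Patch 2| = 18.
|Patch 1∩Patch 2|: x∈[2,7], y∈[3,6] → 5·3 = 15.
|Patch 1 ∪ Patch 2| = 60 − 15 = 45.00.

45.00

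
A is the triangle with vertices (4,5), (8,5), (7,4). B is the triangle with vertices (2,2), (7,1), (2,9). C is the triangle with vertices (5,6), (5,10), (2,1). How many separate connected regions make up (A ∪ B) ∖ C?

2

(A ∪ B) ∖ C splits into 2 disjoint pieces (area 9.9193, area 6.8003).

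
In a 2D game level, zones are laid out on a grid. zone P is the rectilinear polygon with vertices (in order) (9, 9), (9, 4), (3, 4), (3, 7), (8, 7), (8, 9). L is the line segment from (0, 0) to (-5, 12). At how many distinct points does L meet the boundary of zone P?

The segment lies entirely outside zone P and never meets its boundary.

0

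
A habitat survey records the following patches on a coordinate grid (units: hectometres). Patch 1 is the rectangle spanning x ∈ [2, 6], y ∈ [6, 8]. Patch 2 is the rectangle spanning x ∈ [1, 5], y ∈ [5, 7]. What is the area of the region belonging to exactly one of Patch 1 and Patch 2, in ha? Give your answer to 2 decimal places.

10.00

|Patch 1∩Patch 2|: x∈[2,5], y∈[6,7] → 3·1 = 3.
|Patch 1 △ Patch 2| = |Patch 1| + |Patch 2| − 2·|Patch 1∩Patch 2| = 8 + 8 − 6 = 10.00.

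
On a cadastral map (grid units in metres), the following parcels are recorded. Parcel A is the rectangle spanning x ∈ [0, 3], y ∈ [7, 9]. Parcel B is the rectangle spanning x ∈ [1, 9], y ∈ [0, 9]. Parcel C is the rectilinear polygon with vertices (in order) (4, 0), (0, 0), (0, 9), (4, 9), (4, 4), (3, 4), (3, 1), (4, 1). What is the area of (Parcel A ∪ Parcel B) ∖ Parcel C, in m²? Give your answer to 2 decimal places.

48.00

|Parcel A ∪ Parcel B| = 74.
|(Parcel A ∪ Parcel B) ∩ Parcel C| = 26.
|(Parcel A ∪ Parcel B) ∖ Parcel C| = 74 − 26 = 48.00.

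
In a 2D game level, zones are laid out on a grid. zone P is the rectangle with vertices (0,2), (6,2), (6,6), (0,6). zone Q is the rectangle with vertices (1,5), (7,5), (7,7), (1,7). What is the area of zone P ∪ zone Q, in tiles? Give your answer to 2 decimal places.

By inclusion–exclusion:
Individual areas: |zone P| = 24, |zone Q| = 12.
|zone P∩zone Q|: x∈[1,6], y∈[5,6] → 5·1 = 5.
|zone P ∪ zone Q| = 36 − 5 = 31.00.

31.00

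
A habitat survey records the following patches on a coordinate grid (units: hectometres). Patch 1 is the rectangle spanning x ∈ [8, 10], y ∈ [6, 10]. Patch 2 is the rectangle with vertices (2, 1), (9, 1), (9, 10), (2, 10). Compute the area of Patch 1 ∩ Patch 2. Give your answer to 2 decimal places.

|Patch 1∩Patch 2|: x∈[8,9], y∈[6,10] → 1·4 = 4.

4.00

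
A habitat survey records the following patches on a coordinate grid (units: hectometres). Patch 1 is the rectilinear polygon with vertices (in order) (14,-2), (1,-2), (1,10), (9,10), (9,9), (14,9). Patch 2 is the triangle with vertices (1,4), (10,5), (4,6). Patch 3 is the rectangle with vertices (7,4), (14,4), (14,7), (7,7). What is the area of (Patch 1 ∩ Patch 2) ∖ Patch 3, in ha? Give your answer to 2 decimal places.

|Patch 1 ∩ Patch 2| = 7.5.
|(Patch 1 ∩ Patch 2) ∩ Patch 3| = 1.25.
|(Patch 1 ∩ Patch 2) ∖ Patch 3| = 7.5 − 1.25 = 6.25.

6.25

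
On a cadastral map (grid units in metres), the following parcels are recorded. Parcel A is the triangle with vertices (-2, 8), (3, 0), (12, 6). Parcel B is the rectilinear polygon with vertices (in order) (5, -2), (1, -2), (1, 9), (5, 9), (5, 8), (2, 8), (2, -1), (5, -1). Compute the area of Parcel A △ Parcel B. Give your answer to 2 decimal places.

57.80

|Parcel A| = 51, |Parcel B| = 17, |Parcel A∩Parcel B| = 5.1.
|Parcel A △ Parcel B| = |Parcel A| + |Parcel B| − 2·|Parcel A∩Parcel B| = 51 + 17 − 10.2 = 57.80.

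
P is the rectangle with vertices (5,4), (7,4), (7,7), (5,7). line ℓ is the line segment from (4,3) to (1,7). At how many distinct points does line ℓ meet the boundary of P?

The segment lies entirely outside P and never meets its boundary.

0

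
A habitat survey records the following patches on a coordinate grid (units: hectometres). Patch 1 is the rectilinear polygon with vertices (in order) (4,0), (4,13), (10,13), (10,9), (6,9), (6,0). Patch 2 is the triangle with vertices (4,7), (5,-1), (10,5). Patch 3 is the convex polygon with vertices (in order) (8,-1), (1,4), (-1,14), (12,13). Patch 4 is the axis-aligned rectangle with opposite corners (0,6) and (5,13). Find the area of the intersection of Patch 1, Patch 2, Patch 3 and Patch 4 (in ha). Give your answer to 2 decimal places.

The intersection is the polygon with vertices (5,6.667), (5,6), (4.125,6), (4,7).
By the shoelace formula its area is 0.77.

0.77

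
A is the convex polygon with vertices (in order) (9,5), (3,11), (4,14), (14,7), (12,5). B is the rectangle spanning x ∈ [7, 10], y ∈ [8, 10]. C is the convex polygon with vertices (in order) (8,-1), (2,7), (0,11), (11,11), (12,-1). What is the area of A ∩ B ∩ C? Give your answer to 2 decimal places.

The intersection is the polygon with vertices (10,8), (7,8), (7,10), (9.714,10), (10,9.8).
By the shoelace formula its area is 5.97.

5.97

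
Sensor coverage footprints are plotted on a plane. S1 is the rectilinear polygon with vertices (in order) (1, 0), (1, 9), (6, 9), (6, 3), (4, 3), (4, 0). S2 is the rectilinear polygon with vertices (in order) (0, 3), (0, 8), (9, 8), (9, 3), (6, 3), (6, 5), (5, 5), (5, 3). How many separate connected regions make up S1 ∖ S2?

3

S1 ∖ S2 splits into 3 disjoint pieces (area 9, area 5, area 2).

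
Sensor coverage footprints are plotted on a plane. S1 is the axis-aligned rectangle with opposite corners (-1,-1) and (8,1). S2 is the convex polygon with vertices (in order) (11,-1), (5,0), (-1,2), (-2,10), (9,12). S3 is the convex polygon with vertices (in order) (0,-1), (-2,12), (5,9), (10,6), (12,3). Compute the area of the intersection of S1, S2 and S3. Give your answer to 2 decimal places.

The intersection is the polygon with vertices (2,1), (6,1), (4,0.333).
By the shoelace formula its area is 1.33.

1.33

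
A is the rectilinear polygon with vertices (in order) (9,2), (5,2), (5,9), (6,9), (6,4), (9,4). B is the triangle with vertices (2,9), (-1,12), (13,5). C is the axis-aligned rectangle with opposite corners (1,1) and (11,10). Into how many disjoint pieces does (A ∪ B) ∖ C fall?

(A ∪ B) ∖ C splits into 2 disjoint pieces (area 2, area 0.2727).

2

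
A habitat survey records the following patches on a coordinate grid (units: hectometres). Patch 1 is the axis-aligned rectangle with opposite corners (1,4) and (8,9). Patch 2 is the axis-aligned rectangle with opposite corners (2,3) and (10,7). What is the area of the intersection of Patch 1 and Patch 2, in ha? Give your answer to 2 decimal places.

|Patch 1∩Patch 2|: x∈[2,8], y∈[4,7] → 6·3 = 18.

18.00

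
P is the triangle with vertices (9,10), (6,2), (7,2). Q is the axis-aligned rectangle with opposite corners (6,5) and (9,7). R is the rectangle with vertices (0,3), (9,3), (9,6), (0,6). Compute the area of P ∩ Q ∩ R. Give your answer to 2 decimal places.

The intersection is the polygon with vertices (7.75,5), (7.125,5), (7.5,6), (8,6).
By the shoelace formula its area is 0.56.

0.56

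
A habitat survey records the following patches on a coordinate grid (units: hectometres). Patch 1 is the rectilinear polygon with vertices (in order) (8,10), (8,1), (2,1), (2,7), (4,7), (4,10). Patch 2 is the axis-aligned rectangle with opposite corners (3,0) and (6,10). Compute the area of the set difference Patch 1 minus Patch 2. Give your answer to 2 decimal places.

24.00

|Patch 1| = 48, |Patch 1∩Patch 2| = 24.
|Patch 1 ∖ Patch 2| = |Patch 1| − |Patch 1∩Patch 2| = 48 − 24 = 24.00.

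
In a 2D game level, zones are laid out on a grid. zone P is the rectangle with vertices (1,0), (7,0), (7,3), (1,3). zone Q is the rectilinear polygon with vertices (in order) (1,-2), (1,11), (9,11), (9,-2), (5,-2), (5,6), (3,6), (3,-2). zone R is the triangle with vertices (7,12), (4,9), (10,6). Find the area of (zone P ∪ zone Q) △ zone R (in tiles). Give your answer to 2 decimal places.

|zone P ∪ zone Q| = 94.
|(zone P ∪ zone Q) ∩ zone R| = 12.
|(zone P ∪ zone Q) △ zone R| = 94 + 13.5 − 24 = 83.50.

83.50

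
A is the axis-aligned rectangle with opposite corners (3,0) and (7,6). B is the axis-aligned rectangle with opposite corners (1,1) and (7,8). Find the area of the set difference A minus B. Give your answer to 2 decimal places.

4.00

|A∩B|: x∈[3,7], y∈[1,6] → 4·5 = 20.
|A| = 24.
|A ∖ B| = |A| − |A∩B| = 24 − 20 = 4.00.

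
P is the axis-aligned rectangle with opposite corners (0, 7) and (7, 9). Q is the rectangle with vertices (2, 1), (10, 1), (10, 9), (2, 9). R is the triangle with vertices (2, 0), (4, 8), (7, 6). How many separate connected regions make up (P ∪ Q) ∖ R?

(P ∪ Q) ∖ R is a single connected region.

1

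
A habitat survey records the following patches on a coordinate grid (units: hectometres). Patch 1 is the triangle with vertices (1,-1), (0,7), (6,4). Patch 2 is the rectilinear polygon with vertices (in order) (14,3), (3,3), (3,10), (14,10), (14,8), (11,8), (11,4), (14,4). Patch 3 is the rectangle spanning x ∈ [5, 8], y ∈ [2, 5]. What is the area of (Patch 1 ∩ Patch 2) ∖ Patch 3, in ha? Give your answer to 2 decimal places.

|Patch 1 ∩ Patch 2| = 4.75.
|(Patch 1 ∩ Patch 2) ∩ Patch 3| = 0.75.
|(Patch 1 ∩ Patch 2) ∖ Patch 3| = 4.75 − 0.75 = 4.00.

4.00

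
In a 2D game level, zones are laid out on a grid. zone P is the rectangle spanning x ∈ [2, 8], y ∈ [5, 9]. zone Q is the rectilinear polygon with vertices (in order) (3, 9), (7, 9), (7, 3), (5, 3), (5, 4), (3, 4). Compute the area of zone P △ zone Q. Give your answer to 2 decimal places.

|zone P| = 24, |zone Q| = 22, |zone P∩zone Q| = 16.
|zone P △ zone Q| = |zone P| + |zone Q| − 2·|zone P∩zone Q| = 24 + 22 − 32 = 14.00.

14.00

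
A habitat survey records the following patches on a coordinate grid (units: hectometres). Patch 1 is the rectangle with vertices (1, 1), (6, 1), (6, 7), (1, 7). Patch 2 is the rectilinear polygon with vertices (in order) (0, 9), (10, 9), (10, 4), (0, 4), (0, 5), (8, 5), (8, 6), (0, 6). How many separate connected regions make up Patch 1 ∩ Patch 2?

Patch 1 ∩ Patch 2 splits into 2 disjoint pieces (area 5, area 5).

2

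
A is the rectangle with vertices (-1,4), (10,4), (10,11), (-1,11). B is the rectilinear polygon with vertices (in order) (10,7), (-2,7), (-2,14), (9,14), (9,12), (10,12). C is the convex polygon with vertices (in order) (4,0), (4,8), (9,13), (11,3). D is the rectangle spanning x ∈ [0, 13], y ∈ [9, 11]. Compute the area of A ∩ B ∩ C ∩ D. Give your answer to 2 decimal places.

7.20

The intersection is the polygon with vertices (7,11), (9.4,11), (9.8,9), (5,9).
By the shoelace formula its area is 7.20.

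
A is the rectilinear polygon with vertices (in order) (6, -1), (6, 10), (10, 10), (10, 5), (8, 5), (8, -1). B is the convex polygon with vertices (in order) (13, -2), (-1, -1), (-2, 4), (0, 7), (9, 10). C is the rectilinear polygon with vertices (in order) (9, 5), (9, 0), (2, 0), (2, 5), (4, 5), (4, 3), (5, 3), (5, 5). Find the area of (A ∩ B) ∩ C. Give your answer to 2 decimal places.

10.00

|A ∩ B| = 29.
|(A ∩ B) ∩ C| = 10.00.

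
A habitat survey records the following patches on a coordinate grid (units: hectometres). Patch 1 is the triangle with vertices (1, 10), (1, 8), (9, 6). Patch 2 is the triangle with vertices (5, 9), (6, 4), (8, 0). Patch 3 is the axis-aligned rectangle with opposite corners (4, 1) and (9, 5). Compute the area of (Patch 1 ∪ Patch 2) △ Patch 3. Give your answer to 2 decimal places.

27.08

|Patch 1 ∪ Patch 2| = 10.7827.
|(Patch 1 ∪ Patch 2) ∩ Patch 3| = 1.85.
|(Patch 1 ∪ Patch 2) △ Patch 3| = 10.7827 + 20 − 3.7 = 27.08.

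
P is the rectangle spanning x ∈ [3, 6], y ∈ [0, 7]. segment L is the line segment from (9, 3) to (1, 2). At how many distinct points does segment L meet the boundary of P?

The segment meets the boundary at (3,2.25), (6,2.625).

2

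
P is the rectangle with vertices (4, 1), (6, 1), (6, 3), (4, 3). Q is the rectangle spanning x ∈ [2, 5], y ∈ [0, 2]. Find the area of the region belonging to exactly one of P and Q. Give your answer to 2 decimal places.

|P∩Q|: x∈[4,5], y∈[1,2] → 1·1 = 1.
|P △ Q| = |P| + |Q| − 2·|P∩Q| = 4 + 6 − 2 = 8.00.

8.00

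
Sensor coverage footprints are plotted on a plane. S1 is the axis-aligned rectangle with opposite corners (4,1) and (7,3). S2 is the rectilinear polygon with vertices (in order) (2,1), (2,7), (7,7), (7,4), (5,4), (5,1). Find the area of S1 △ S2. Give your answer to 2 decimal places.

26.00

|S1| = 6, |S2| = 24, |S1∩S2| = 2.
|S1 △ S2| = |S1| + |S2| − 2·|S1∩S2| = 6 + 24 − 4 = 26.00.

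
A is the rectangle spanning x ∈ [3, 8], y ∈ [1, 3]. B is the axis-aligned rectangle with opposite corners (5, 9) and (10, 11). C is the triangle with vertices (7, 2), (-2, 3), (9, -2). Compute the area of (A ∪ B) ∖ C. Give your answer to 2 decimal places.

|A ∪ B| = 20.
|(A ∪ B) ∩ C| = 5.1389.
|(A ∪ B) ∖ C| = 20 − 5.1389 = 14.86.

14.86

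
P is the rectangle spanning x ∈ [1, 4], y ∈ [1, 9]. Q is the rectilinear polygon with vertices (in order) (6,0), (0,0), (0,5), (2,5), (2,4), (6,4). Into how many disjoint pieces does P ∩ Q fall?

1

P ∩ Q is a single connected region.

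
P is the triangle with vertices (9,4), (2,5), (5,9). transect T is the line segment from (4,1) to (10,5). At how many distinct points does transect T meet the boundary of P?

The segment meets the boundary at (8.826,4.217), (8.588,4.059).

2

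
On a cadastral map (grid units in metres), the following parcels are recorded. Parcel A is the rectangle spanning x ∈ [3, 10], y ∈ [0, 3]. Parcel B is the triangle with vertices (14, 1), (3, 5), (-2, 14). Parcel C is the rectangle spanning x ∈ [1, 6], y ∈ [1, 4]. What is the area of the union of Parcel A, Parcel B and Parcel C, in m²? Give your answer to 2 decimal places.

69.08

By inclusion–exclusion:
Individual areas: |Parcel A| = 21, |Parcel B| = 39.5, |Parcel C| = 15.
|Parcel A∩Parcel B| = 0.4091.
|Parcel A∩Parcel C|: x∈[3,6], y∈[1,3] → 3·2 = 6.
|Parcel B∩Parcel C| = 0.0114.
|Parcel A∩Parcel B∩Parcel C| = 0.
|Parcel A ∪ Parcel B ∪ Parcel C| = 75.5 − 6.4205 + 0 = 69.08.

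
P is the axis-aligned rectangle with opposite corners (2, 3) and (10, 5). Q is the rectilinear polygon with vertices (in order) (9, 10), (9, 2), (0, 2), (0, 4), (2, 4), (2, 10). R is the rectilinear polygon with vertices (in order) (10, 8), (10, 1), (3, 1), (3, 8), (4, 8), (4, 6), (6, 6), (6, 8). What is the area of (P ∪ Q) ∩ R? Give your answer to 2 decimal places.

|P ∪ Q| = 62.
|(P ∪ Q) ∩ R| = 34.00.

34.00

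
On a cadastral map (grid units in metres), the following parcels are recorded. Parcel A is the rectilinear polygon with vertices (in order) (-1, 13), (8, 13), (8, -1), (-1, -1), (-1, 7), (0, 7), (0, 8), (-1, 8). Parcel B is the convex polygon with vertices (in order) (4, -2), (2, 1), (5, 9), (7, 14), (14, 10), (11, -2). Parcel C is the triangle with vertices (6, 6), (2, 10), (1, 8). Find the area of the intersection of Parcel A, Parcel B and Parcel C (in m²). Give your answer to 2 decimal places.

0.86

The intersection is the polygon with vertices (4.455,7.545), (6,6), (4.152,6.739).
By the shoelace formula its area is 0.86.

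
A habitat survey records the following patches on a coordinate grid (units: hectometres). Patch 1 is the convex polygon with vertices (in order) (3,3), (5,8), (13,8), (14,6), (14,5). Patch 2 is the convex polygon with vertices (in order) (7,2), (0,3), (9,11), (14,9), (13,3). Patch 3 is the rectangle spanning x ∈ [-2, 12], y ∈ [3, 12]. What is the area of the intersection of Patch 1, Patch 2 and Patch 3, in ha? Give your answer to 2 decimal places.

32.37

The intersection is the polygon with vertices (5.625,8), (12,8), (12,4.636), (3,3), (4.655,7.138).
By the shoelace formula its area is 32.37.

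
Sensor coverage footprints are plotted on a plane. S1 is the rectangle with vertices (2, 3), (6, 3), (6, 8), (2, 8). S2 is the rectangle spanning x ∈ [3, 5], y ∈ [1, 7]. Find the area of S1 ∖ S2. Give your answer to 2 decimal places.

12.00

|S1∩S2|: x∈[3,5], y∈[3,7] → 2·4 = 8.
|S1| = 20.
|S1 ∖ S2| = |S1| − |S1∩S2| = 20 − 8 = 12.00.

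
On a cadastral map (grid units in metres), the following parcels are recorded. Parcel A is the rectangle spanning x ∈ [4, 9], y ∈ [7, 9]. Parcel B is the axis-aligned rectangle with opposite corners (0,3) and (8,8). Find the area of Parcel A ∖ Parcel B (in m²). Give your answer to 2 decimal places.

6.00

|Parcel A∩Parcel B|: x∈[4,8], y∈[7,8] → 4·1 = 4.
|Parcel A| = 10.
|Parcel A ∖ Parcel B| = |Parcel A| − |Parcel A∩Parcel B| = 10 − 4 = 6.00.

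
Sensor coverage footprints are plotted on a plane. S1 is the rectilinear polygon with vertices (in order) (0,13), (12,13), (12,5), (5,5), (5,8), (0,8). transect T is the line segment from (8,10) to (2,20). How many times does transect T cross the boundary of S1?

1

The segment meets the boundary at (6.2,13).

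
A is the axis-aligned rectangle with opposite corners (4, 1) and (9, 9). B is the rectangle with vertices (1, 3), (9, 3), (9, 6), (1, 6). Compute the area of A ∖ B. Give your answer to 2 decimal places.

|A∩B|: x∈[4,9], y∈[3,6] → 5·3 = 15.
|A| = 40.
|A ∖ B| = |A| − |A∩B| = 40 − 15 = 25.00.

25.00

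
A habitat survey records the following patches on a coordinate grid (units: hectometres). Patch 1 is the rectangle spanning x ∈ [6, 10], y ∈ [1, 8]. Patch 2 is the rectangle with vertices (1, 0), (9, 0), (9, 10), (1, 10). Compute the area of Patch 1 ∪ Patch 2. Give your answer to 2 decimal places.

87.00

By inclusion–exclusion:
Individual areas: |Patch 1| = 28, |Patch 2| = 80.
|Patch 1∩Patch 2|: x∈[6,9], y∈[1,8] → 3·7 = 21.
|Patch 1 ∪ Patch 2| = 108 − 21 = 87.00.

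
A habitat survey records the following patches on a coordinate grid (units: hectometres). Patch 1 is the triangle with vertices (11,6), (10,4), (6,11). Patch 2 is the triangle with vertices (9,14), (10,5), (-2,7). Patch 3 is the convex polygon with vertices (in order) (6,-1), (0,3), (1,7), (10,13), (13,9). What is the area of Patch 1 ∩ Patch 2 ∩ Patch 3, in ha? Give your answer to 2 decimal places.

5.39

The intersection is the polygon with vertices (9.75,7.25), (10,5), (9.368,5.105), (6.276,10.517), (6.4,10.6).
By the shoelace formula its area is 5.39.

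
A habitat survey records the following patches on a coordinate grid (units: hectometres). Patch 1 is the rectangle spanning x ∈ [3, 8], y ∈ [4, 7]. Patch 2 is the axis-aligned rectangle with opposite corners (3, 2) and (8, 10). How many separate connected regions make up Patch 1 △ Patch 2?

2

Patch 1 △ Patch 2 splits into 2 disjoint pieces (area 15, area 10).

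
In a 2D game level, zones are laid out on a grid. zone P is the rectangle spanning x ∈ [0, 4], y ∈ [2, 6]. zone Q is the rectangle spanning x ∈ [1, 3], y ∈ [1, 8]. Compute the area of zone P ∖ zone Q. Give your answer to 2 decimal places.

8.00

|zone P∩zone Q|: x∈[1,3], y∈[2,6] → 2·4 = 8.
|zone P| = 16.
|zone P ∖ zone Q| = |zone P| − |zone P∩zone Q| = 16 − 8 = 8.00.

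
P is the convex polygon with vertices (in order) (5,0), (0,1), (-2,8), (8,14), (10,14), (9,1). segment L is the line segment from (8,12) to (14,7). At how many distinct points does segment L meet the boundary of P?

1

The segment meets the boundary at (9.735,10.554).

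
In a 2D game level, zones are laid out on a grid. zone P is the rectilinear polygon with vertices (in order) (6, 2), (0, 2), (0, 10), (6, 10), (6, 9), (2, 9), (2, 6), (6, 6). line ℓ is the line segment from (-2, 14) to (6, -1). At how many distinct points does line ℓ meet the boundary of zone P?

The segment meets the boundary at (4.4,2), (2.267,6), (2,6.5), (0.133,10).

4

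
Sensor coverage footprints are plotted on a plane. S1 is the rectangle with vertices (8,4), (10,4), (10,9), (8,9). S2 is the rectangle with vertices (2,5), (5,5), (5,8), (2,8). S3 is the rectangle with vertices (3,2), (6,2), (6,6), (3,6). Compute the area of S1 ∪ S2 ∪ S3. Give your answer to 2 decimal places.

29.00

By inclusion–exclusion:
Individual areas: |S1| = 10, |S2| = 9, |S3| = 12.
|S1∩S2| = 0 (no overlap).
|S1∩S3| = 0 (no overlap).
|S2∩S3|: x∈[3,5], y∈[5,6] → 2·1 = 2.
|S1∩S2∩S3| = 0.
|S1 ∪ S2 ∪ S3| = 31 − 2 + 0 = 29.00.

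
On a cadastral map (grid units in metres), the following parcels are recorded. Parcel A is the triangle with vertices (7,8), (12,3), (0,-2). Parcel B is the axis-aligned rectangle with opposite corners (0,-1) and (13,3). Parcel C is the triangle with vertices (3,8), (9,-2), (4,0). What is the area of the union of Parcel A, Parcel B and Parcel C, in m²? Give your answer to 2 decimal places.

By inclusion–exclusion:
Individual areas: |Parcel A| = 42.5, |Parcel B| = 52, |Parcel C| = 19.
|Parcel A∩Parcel B| = 20.4.
|Parcel A∩Parcel C| = 10.2222.
|Parcel B∩Parcel C| = 12.1125.
|Parcel A∩Parcel B∩Parcel C| = 7.8278.
|Parcel A ∪ Parcel B ∪ Parcel C| = 113.5 − 42.7347 + 7.8278 = 78.59.

78.59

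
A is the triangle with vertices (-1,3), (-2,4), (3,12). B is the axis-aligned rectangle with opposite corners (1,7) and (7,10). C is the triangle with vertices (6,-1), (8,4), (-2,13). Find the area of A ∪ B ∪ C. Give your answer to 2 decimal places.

51.56

By inclusion–exclusion:
Individual areas: |A| = 6.5, |B| = 18, |C| = 34.
|A∩B| = 0.9389.
|A∩C| = 0.9512.
|B∩C| = 5.8393.
|A∩B∩C| = 0.7866.
|A ∪ B ∪ C| = 58.5 − 7.7294 + 0.7866 = 51.56.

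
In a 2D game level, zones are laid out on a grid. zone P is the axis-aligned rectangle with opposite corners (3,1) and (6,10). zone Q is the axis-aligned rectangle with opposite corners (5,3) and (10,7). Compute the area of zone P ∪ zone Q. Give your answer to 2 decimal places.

43.00

By inclusion–exclusion:
Individual areas: |zone P| = 27, |zone Q| = 20.
|zone P∩zone Q|: x∈[5,6], y∈[3,7] → 1·4 = 4.
|zone P ∪ zone Q| = 47 − 4 = 43.00.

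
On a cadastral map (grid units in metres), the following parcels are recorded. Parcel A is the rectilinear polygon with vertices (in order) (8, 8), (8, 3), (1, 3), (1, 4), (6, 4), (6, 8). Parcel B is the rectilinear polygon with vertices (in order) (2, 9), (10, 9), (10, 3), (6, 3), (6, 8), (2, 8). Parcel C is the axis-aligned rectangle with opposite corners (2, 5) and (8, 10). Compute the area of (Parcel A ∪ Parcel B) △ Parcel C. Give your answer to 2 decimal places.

|Parcel A ∪ Parcel B| = 33.
|(Parcel A ∪ Parcel B) ∩ Parcel C| = 12.
|(Parcel A ∪ Parcel B) △ Parcel C| = 33 + 30 − 24 = 39.00.

39.00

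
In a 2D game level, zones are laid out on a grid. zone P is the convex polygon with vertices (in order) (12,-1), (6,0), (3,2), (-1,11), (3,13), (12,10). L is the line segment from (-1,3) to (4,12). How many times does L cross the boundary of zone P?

1

The segment meets the boundary at (0.975,6.556).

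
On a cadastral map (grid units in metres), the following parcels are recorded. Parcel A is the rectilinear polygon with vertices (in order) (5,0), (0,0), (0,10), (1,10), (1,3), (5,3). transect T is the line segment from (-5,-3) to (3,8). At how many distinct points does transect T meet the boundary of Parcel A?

2

The segment meets the boundary at (1,5.25), (0,3.875).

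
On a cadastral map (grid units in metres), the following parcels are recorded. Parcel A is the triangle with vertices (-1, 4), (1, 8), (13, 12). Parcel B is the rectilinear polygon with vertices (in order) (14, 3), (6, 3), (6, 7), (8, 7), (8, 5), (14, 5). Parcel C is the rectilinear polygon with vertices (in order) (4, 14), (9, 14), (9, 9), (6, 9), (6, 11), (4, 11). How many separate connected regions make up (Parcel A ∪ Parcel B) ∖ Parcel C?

(Parcel A ∪ Parcel B) ∖ Parcel C splits into 3 disjoint pieces (area 15.0417, area 1.9048, area 20).

3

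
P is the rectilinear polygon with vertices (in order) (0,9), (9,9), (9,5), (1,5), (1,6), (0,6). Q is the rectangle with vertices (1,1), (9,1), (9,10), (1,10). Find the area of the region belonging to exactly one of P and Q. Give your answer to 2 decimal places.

43.00

|P| = 35, |Q| = 72, |P∩Q| = 32.
|P △ Q| = |P| + |Q| − 2·|P∩Q| = 35 + 72 − 64 = 43.00.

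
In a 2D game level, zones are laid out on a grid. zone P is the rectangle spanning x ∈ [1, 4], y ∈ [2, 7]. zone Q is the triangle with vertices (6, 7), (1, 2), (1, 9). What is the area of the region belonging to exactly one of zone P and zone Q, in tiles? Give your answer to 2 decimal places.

11.50

|zone P| = 15, |zone Q| = 17.5, |zone P∩zone Q| = 10.5.
|zone P △ zone Q| = |zone P| + |zone Q| − 2·|zone P∩zone Q| = 15 + 17.5 − 21 = 11.50.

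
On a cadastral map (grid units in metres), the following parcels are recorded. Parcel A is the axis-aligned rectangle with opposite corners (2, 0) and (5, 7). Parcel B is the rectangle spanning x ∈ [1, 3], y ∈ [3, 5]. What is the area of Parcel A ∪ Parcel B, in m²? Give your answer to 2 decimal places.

By inclusion–exclusion:
Individual areas: |Parcel A| = 21, |Parcel B| = 4.
|Parcel A∩Parcel B|: x∈[2,3], y∈[3,5] → 1·2 = 2.
|Parcel A ∪ Parcel B| = 25 − 2 = 23.00.

23.00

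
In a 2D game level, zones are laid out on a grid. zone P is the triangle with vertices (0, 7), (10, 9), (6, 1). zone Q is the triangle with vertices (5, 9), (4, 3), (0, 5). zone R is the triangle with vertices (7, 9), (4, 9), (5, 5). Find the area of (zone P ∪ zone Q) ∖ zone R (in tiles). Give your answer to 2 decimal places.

|zone P ∪ zone Q| = 39.636.
|(zone P ∪ zone Q) ∩ zone R| = 4.0805.
|(zone P ∪ zone Q) ∖ zone R| = 39.636 − 4.0805 = 35.56.

35.56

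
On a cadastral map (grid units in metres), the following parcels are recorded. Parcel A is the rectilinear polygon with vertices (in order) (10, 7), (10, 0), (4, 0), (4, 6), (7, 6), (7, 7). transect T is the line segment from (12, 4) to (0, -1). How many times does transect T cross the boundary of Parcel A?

2

The segment meets the boundary at (4,0.667), (10,3.167).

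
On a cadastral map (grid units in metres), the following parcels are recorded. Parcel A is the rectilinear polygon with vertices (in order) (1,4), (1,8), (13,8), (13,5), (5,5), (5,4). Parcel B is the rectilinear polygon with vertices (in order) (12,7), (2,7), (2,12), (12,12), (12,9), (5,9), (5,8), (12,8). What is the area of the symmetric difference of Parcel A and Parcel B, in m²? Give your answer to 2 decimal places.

63.00

|Parcel A| = 40, |Parcel B| = 43, |Parcel A∩Parcel B| = 10.
|Parcel A △ Parcel B| = |Parcel A| + |Parcel B| − 2·|Parcel A∩Parcel B| = 40 + 43 − 20 = 63.00.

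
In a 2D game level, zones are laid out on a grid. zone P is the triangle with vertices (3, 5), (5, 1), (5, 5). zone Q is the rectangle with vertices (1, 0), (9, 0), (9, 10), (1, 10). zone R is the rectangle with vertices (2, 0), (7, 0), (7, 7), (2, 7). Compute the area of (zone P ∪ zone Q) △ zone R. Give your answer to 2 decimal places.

|zone P ∪ zone Q| = 80.
|(zone P ∪ zone Q) ∩ zone R| = 35.
|(zone P ∪ zone Q) △ zone R| = 80 + 35 − 70 = 45.00.

45.00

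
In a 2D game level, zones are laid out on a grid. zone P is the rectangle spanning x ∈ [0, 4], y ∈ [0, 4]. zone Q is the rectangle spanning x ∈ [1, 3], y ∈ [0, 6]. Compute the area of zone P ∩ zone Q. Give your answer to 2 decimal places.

|zone P∩zone Q|: x∈[1,3], y∈[0,4] → 2·4 = 8.

8.00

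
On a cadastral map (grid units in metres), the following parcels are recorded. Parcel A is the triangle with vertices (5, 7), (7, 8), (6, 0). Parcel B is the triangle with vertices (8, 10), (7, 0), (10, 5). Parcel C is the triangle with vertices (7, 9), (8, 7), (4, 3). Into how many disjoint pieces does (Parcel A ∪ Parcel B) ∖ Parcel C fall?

(Parcel A ∪ Parcel B) ∖ Parcel C splits into 3 disjoint pieces (area 3.3482, area 1.1111, area 12.375).

3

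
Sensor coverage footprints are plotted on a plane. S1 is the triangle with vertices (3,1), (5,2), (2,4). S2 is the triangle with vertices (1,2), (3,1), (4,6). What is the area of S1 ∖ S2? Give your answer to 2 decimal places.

|S1| = 3.5, |S1∩S2| = 1.5872.
|S1 ∖ S2| = |S1| − |S1∩S2| = 3.5 − 1.5872 = 1.91.

1.91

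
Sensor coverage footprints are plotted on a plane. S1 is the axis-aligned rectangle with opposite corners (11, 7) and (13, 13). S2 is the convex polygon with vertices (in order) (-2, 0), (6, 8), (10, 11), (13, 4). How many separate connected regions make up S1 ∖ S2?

S1 ∖ S2 is a single connected region.

1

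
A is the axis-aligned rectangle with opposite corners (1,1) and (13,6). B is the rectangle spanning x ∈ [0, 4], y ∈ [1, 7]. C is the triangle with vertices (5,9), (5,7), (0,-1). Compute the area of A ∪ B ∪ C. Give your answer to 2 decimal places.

By inclusion–exclusion:
Individual areas: |A| = 60, |B| = 24, |C| = 5.
|A∩B|: x∈[1,4], y∈[1,6] → 3·5 = 15.
|A∩C| = 2.8125.
|B∩C| = 2.95.
|A∩B∩C| = 2.7.
|A ∪ B ∪ C| = 89 − 20.7625 + 2.7 = 70.94.

70.94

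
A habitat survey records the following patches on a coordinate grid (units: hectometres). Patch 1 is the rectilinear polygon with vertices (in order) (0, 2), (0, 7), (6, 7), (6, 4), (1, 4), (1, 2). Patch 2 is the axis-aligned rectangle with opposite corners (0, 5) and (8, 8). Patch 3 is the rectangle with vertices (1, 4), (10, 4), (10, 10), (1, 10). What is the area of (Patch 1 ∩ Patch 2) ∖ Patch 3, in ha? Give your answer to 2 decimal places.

2.00

|Patch 1 ∩ Patch 2| = 12.
|(Patch 1 ∩ Patch 2) ∩ Patch 3| = 10.
|(Patch 1 ∩ Patch 2) ∖ Patch 3| = 12 − 10 = 2.00.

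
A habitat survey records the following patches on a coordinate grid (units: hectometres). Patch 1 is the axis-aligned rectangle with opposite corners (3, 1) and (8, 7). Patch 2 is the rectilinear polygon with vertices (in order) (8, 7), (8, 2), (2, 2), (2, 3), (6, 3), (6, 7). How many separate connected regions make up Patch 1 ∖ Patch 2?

2

Patch 1 ∖ Patch 2 splits into 2 disjoint pieces (area 5, area 12).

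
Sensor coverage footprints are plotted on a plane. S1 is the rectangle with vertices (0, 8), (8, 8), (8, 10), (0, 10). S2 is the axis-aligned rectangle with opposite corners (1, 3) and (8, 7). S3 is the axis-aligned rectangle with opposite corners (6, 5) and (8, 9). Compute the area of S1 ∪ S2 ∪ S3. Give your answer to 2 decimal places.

By inclusion–exclusion:
Individual areas: |S1| = 16, |S2| = 28, |S3| = 8.
|S1∩S2| = 0 (no overlap).
|S1∩S3|: x∈[6,8], y∈[8,9] → 2·1 = 2.
|S2∩S3|: x∈[6,8], y∈[5,7] → 2·2 = 4.
|S1∩S2∩S3| = 0.
|S1 ∪ S2 ∪ S3| = 52 − 6 + 0 = 46.00.

46.00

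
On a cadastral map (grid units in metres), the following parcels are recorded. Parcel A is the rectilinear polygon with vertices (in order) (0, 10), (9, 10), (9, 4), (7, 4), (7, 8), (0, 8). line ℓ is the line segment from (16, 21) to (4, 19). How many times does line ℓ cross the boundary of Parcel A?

The segment lies entirely outside Parcel A and never meets its boundary.

0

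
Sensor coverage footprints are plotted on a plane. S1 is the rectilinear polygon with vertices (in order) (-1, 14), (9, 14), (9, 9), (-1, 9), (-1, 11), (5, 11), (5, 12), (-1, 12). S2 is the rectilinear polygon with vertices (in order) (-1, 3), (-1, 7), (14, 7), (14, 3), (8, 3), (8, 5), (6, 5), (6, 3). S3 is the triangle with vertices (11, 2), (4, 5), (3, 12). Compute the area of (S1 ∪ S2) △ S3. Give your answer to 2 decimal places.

94.85

|S1 ∪ S2| = 100.
|(S1 ∪ S2) ∩ S3| = 14.0762.
|(S1 ∪ S2) △ S3| = 100 + 23 − 28.1524 = 94.85.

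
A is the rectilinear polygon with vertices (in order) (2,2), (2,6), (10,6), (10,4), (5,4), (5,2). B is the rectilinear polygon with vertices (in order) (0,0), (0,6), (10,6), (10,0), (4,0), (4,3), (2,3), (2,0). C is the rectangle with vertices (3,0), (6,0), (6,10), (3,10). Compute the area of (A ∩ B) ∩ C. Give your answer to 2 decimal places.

The region (A ∩ B) ∩ C is the polygon with vertices (6,6), (6,4), (5,4), (5,2), (4,2), (4,3), (3,3), (3,6).
By the shoelace formula its area is 9.00.

9.00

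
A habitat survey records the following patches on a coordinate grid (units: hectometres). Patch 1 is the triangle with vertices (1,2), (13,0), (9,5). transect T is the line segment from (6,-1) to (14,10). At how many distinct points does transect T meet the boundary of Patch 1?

The segment meets the boundary at (9.714,4.107), (7.405,0.932).

2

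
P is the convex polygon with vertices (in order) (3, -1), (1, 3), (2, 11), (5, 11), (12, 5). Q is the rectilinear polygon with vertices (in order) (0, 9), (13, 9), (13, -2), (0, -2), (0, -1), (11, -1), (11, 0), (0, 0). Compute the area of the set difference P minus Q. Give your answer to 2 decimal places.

|P| = 76, |P∩Q| = 66.4167.
|P ∖ Q| = |P| − |P∩Q| = 76 − 66.4167 = 9.58.

9.58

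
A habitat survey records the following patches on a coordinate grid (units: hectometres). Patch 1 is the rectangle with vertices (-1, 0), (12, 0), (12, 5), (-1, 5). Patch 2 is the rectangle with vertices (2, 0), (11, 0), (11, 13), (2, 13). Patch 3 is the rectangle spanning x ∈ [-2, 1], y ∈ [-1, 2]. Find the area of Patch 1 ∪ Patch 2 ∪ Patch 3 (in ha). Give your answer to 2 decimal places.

By inclusion–exclusion:
Individual areas: |Patch 1| = 65, |Patch 2| = 117, |Patch 3| = 9.
|Patch 1∩Patch 2|: x∈[2,11], y∈[0,5] → 9·5 = 45.
|Patch 1∩Patch 3|: x∈[-1,1], y∈[0,2] → 2·2 = 4.
|Patch 2∩Patch 3| = 0 (no overlap).
|Patch 1∩Patch 2∩Patch 3| = 0.
|Patch 1 ∪ Patch 2 ∪ Patch 3| = 191 − 49 + 0 = 142.00.

142.00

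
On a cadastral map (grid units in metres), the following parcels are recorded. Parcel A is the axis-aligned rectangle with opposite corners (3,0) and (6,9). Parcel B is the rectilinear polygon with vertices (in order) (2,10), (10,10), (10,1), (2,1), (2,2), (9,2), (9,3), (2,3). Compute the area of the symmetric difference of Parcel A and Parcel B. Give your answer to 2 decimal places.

50.00

|Parcel A| = 27, |Parcel B| = 65, |Parcel A∩Parcel B| = 21.
|Parcel A △ Parcel B| = |Parcel A| + |Parcel B| − 2·|Parcel A∩Parcel B| = 27 + 65 − 42 = 50.00.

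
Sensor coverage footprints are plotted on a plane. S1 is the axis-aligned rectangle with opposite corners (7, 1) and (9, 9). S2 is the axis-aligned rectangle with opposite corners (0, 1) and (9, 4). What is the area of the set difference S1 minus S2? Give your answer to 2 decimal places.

10.00

|S1∩S2|: x∈[7,9], y∈[1,4] → 2·3 = 6.
|S1| = 16.
|S1 ∖ S2| = |S1| − |S1∩S2| = 16 − 6 = 10.00.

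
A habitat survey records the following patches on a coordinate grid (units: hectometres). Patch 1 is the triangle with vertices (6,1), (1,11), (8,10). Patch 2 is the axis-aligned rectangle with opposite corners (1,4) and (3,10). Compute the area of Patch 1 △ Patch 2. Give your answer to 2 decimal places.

40.00

|Patch 1| = 32.5, |Patch 2| = 12, |Patch 1∩Patch 2| = 2.25.
|Patch 1 △ Patch 2| = |Patch 1| + |Patch 2| − 2·|Patch 1∩Patch 2| = 32.5 + 12 − 4.5 = 40.00.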